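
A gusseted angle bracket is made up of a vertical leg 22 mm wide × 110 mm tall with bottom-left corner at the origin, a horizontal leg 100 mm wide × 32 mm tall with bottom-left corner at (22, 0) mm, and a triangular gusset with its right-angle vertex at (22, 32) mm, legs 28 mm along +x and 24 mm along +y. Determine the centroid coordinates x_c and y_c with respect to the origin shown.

Part | A | x̄ᵢ | ȳᵢ | A·x̄ᵢ | A·ȳᵢ
vertical leg | 2420.00 | 11.00 | 55.00 | 26620.00 | 133100.00
horizontal leg | 3200.00 | 72.00 | 16.00 | 230400.00 | 51200.00
gusset | 336.00 | 31.33 | 40.00 | 10528.00 | 13440.00
Σ | 5956.00 |  |  | 267548.00 | 197740.00
x_c = 267548.00 / 5956.00 = 44.92 mm
y_c = 197740.00 / 5956.00 = 33.20 mm

x_c = 44.92 mm, y_c = 33.20 mm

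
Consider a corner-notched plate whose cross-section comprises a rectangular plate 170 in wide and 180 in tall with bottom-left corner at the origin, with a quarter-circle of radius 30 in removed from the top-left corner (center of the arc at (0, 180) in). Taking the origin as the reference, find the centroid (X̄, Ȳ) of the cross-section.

X̄ = 86.71 in, Ȳ = 88.17 in

plate: A = 170 × 180 = 30600.00, centroid at (85.00, 90.00).
removed quarter-circle: A = −¼π·30² = -706.86, centroid at (12.73, 167.27).
ΣA = 29893.14 in², ΣAX̄ = 2592000.00 in³, ΣAȲ = 2635765.50 in³.
X̄ = 2592000.00/29893.14 = 86.71 in; Ȳ = 2635765.50/29893.14 = 88.17 in.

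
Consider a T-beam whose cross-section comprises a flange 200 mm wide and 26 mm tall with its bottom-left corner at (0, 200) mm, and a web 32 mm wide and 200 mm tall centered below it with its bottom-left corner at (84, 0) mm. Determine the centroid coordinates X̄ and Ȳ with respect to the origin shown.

X̄ = 100.00 mm, Ȳ = 150.66 mm

web: A = 32 × 200 = 6400.00, centroid at (100.00, 100.00).
flange: A = 200 × 26 = 5200.00, centroid at (100.00, 213.00).
ΣA = 11600.00 mm², ΣAX̄ = 1160000.00 mm³, ΣAȲ = 1747600.00 mm³.
X̄ = 1160000.00/11600.00 = 100.00 mm; Ȳ = 1747600.00/11600.00 = 150.66 mm.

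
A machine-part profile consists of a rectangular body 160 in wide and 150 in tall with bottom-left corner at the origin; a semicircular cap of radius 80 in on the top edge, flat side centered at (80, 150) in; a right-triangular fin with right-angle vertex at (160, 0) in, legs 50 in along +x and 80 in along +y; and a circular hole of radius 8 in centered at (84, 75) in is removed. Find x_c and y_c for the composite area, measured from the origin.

rectangular body: A = 160 × 150 = 24000.00, centroid at (80.00, 75.00).
semicircular top: A = ½π·80² = 10053.10, centroid at (80.00, 183.95).
triangular fin: A = ½·50·80 = 2000.00, centroid at (176.67, 26.67).
hole: A = −π·8² = -201.06, centroid at (84.00, 75.00).
ΣA = 35852.03 in², ΣAx_c = 3060691.85 in³, ΣAy_c = 3687551.50 in³.
x_c = 3060691.85/35852.03 = 85.37 in; y_c = 3687551.50/35852.03 = 102.85 in.

x_c = 85.37 in, y_c = 102.85 in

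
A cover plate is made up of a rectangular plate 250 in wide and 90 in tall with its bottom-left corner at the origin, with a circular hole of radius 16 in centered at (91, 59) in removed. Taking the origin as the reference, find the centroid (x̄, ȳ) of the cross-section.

plate: A = 250 × 90 = 22500.00, centroid at (125.00, 45.00).
hole: A = −π·16² = -804.25, centroid at (91.00, 59.00).
ΣA = 21695.75 in², ΣAx̄ = 2739313.46 in³, ΣAȳ = 965049.38 in³.
x̄ = 2739313.46/21695.75 = 126.26 in; ȳ = 965049.38/21695.75 = 44.48 in.

x̄ = 126.26 in, ȳ = 44.48 in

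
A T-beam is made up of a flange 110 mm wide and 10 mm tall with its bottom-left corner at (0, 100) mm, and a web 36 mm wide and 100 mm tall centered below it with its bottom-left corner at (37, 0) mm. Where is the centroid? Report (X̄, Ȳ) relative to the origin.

web: A = 36 × 100 = 3600.00, centroid at (55.00, 50.00).
flange: A = 110 × 10 = 1100.00, centroid at (55.00, 105.00).
ΣA = 4700.00 mm²
ΣAX̄ = (3600.00)(55.00) + (1100.00)(55.00) = 258500.00 mm³
ΣAȲ = (3600.00)(50.00) + (1100.00)(105.00) = 295500.00 mm³
X̄ = 258500.00 / 4700.00 = 55.00 mm
Ȳ = 295500.00 / 4700.00 = 62.87 mm

X̄ = 55.00 mm, Ȳ = 62.87 mm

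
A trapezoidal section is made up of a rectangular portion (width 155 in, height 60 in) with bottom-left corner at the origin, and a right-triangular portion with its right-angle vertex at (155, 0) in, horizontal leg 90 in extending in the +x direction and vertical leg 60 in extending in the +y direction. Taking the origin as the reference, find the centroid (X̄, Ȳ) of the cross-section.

X̄ = 101.69 in, Ȳ = 27.75 in

rectangular portion: A = 155 × 60 = 9300.00, centroid at (77.50, 30.00).
triangular portion: A = ½·90·60 = 2700.00, centroid at (185.00, 20.00).
ΣA = 12000.00 in²
ΣAX̄ = (9300.00)(77.50) + (2700.00)(185.00) = 1220250.00 in³
ΣAȲ = (9300.00)(30.00) + (2700.00)(20.00) = 333000.00 in³
X̄ = 1220250.00 / 12000.00 = 101.69 in
Ȳ = 333000.00 / 12000.00 = 27.75 in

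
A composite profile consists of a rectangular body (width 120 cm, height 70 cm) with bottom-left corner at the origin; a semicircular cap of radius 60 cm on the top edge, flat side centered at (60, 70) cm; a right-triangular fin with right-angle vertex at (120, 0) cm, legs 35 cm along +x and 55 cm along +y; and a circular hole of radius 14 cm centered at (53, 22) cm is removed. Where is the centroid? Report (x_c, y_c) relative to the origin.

x_c = 65.09 cm, y_c = 58.18 cm

Part | A | x̄ᵢ | ȳᵢ | A·x̄ᵢ | A·ȳᵢ
rectangular body | 8400.00 | 60.00 | 35.00 | 504000.00 | 294000.00
semicircular top | 5654.87 | 60.00 | 95.46 | 339292.01 | 539840.67
triangular fin | 962.50 | 131.67 | 18.33 | 126729.17 | 17645.83
hole | -615.75 | 53.00 | 22.00 | -32634.86 | -13546.55
Σ | 14401.61 |  |  | 937386.31 | 837939.96
x_c = 937386.31 / 14401.61 = 65.09 cm
y_c = 837939.96 / 14401.61 = 58.18 cm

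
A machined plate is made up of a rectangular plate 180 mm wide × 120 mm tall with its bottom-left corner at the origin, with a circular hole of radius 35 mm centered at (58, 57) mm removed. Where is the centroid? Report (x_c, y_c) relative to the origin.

plate: A = 180 × 120 = 21600.00, centroid at (90.00, 60.00).
hole: A = −π·35² = -3848.45, centroid at (58.00, 57.00).
ΣA = 17751.55 mm², ΣAx_c = 1720789.84 mm³, ΣAy_c = 1076638.29 mm³.
x_c = 1720789.84/17751.55 = 96.94 mm; y_c = 1076638.29/17751.55 = 60.65 mm.

x_c = 96.94 mm, y_c = 60.65 mm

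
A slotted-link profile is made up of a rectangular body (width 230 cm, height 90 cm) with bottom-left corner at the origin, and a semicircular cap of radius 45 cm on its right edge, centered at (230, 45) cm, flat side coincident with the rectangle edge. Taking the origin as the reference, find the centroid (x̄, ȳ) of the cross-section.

rectangular body: A = 230 × 90 = 20700.00, centroid at (115.00, 45.00).
semicircular end: A = ½π·45² = 3180.86, centroid at (249.10, 45.00).
ΣA = 23880.86 cm²
ΣAx̄ = (20700.00)(115.00) + (3180.86)(249.10) = 3172848.39 cm³
ΣAȳ = (20700.00)(45.00) + (3180.86)(45.00) = 1074638.82 cm³
x̄ = 3172848.39 / 23880.86 = 132.86 cm
ȳ = 1074638.82 / 23880.86 = 45.00 cm

x̄ = 132.86 cm, ȳ = 45.00 cm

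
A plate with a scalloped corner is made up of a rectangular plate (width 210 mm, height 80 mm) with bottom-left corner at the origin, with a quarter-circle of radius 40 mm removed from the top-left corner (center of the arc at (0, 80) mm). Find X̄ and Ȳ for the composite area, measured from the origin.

X̄ = 112.12 mm, Ȳ = 38.14 mm

Part | A | x̄ᵢ | ȳᵢ | A·x̄ᵢ | A·ȳᵢ
plate | 16800.00 | 105.00 | 40.00 | 1764000.00 | 672000.00
removed quarter-circle | -1256.64 | 16.98 | 63.02 | -21333.33 | -79197.63
Σ | 15543.36 |  |  | 1742666.67 | 592802.37
X̄ = 1742666.67 / 15543.36 = 112.12 mm
Ȳ = 592802.37 / 15543.36 = 38.14 mm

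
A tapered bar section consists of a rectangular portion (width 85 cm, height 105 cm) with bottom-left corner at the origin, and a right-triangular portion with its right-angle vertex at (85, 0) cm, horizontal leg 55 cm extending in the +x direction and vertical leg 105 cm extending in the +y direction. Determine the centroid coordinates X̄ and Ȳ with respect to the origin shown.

Part | A | x̄ᵢ | ȳᵢ | A·x̄ᵢ | A·ȳᵢ
rectangular portion | 8925.00 | 42.50 | 52.50 | 379312.50 | 468562.50
triangular portion | 2887.50 | 103.33 | 35.00 | 298375.00 | 101062.50
Σ | 11812.50 |  |  | 677687.50 | 569625.00
X̄ = 677687.50 / 11812.50 = 57.37 cm
Ȳ = 569625.00 / 11812.50 = 48.22 cm

X̄ = 57.37 cm, Ȳ = 48.22 cm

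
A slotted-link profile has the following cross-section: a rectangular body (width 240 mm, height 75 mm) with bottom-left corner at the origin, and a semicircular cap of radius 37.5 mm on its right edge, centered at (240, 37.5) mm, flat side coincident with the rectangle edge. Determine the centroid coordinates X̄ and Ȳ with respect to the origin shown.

rectangular body: A = 240 × 75 = 18000.00, centroid at (120.00, 37.50).
semicircular end: A = ½π·37.5² = 2208.93, centroid at (255.92, 37.50).
ΣA = 20208.93 mm², ΣAX̄ = 2725300.01 mm³, ΣAȲ = 757834.96 mm³.
X̄ = 2725300.01/20208.93 = 134.86 mm; Ȳ = 757834.96/20208.93 = 37.50 mm.

X̄ = 134.86 mm, Ȳ = 37.50 mm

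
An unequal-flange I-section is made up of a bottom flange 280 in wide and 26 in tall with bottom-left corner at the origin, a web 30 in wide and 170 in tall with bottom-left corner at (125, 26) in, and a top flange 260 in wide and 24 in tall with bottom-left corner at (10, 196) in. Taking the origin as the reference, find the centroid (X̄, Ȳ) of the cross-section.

X̄ = 140.00 in, Ȳ = 105.19 in

Part | A | x̄ᵢ | ȳᵢ | A·x̄ᵢ | A·ȳᵢ
bottom flange | 7280.00 | 140.00 | 13.00 | 1019200.00 | 94640.00
web | 5100.00 | 140.00 | 111.00 | 714000.00 | 566100.00
top flange | 6240.00 | 140.00 | 208.00 | 873600.00 | 1297920.00
Σ | 18620.00 |  |  | 2606800.00 | 1958660.00
X̄ = 2606800.00 / 18620.00 = 140.00 in
Ȳ = 1958660.00 / 18620.00 = 105.19 in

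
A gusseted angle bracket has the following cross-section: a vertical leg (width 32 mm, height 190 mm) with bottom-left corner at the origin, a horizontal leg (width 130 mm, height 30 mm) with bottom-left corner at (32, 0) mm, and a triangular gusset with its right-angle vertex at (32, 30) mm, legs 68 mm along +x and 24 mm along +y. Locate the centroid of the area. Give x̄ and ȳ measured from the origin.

vertical leg: A = 32 × 190 = 6080.00, centroid at (16.00, 95.00).
horizontal leg: A = 130 × 30 = 3900.00, centroid at (97.00, 15.00).
gusset: A = ½·68·24 = 816.00, centroid at (54.67, 38.00).
ΣA = 10796.00 mm²
ΣAx̄ = (6080.00)(16.00) + (3900.00)(97.00) + (816.00)(54.67) = 520188.00 mm³
ΣAȳ = (6080.00)(95.00) + (3900.00)(15.00) + (816.00)(38.00) = 667108.00 mm³
x̄ = 520188.00 / 10796.00 = 48.18 mm
ȳ = 667108.00 / 10796.00 = 61.79 mm

x̄ = 48.18 mm, ȳ = 61.79 mm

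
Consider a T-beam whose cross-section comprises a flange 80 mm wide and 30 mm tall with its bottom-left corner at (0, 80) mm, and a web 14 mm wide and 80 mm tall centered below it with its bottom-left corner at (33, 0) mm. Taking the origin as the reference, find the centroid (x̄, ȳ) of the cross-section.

Part | A | x̄ᵢ | ȳᵢ | A·x̄ᵢ | A·ȳᵢ
web | 1120.00 | 40.00 | 40.00 | 44800.00 | 44800.00
flange | 2400.00 | 40.00 | 95.00 | 96000.00 | 228000.00
Σ | 3520.00 |  |  | 140800.00 | 272800.00
x̄ = 140800.00 / 3520.00 = 40.00 mm
ȳ = 272800.00 / 3520.00 = 77.50 mm

x̄ = 40.00 mm, ȳ = 77.50 mm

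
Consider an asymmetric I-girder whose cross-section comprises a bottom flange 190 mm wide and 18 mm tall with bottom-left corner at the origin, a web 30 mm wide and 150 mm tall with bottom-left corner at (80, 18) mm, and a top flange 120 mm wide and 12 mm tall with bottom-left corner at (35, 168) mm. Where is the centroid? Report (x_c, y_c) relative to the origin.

x_c = 95.00 mm, y_c = 74.77 mm

bottom flange: A = 190 × 18 = 3420.00, centroid at (95.00, 9.00).
web: A = 30 × 150 = 4500.00, centroid at (95.00, 93.00).
top flange: A = 120 × 12 = 1440.00, centroid at (95.00, 174.00).
ΣA = 9360.00 mm², ΣAx_c = 889200.00 mm³, ΣAy_c = 699840.00 mm³.
x_c = 889200.00/9360.00 = 95.00 mm; y_c = 699840.00/9360.00 = 74.77 mm.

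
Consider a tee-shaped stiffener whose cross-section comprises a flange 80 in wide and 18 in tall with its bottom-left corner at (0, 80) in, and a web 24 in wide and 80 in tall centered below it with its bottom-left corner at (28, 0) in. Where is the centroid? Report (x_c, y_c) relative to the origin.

x_c = 40.00 in, y_c = 61.00 in

web: A = 24 × 80 = 1920.00, centroid at (40.00, 40.00).
flange: A = 80 × 18 = 1440.00, centroid at (40.00, 89.00).
ΣA = 3360.00 in², ΣAx_c = 134400.00 in³, ΣAy_c = 204960.00 in³.
x_c = 134400.00/3360.00 = 40.00 in; y_c = 204960.00/3360.00 = 61.00 in.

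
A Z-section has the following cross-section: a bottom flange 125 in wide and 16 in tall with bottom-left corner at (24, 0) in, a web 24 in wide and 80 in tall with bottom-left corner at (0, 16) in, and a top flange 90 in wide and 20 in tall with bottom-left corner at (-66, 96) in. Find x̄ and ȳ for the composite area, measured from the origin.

bottom flange: A = 125 × 16 = 2000.00, centroid at (86.50, 8.00).
web: A = 24 × 80 = 1920.00, centroid at (12.00, 56.00).
top flange: A = 90 × 20 = 1800.00, centroid at (-21.00, 106.00).
ΣA = 5720.00 in², ΣAx̄ = 158240.00 in³, ΣAȳ = 314320.00 in³.
x̄ = 158240.00/5720.00 = 27.66 in; ȳ = 314320.00/5720.00 = 54.95 in.

x̄ = 27.66 in, ȳ = 54.95 in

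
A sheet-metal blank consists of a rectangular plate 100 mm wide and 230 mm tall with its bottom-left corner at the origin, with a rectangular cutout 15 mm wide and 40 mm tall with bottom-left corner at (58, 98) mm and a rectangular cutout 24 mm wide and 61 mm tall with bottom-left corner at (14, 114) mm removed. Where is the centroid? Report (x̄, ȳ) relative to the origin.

plate: A = 100 × 230 = 23000.00, centroid at (50.00, 115.00).
hole 1: A = −(15 × 40) = -600.00, centroid at (65.50, 118.00).
hole 2: A = −(24 × 61) = -1464.00, centroid at (26.00, 144.50).
ΣA = 20936.00 mm²
ΣAx̄ = (23000.00)(50.00) + (-600.00)(65.50) + (-1464.00)(26.00) = 1072636.00 mm³
ΣAȳ = (23000.00)(115.00) + (-600.00)(118.00) + (-1464.00)(144.50) = 2362652.00 mm³
x̄ = 1072636.00 / 20936.00 = 51.23 mm
ȳ = 2362652.00 / 20936.00 = 112.85 mm

x̄ = 51.23 mm, ȳ = 112.85 mm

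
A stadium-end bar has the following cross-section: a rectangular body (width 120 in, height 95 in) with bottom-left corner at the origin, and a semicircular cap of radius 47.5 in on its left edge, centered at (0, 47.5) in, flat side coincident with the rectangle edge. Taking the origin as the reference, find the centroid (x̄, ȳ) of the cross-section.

Part | A | x̄ᵢ | ȳᵢ | A·x̄ᵢ | A·ȳᵢ
rectangular body | 11400.00 | 60.00 | 47.50 | 684000.00 | 541500.00
semicircular end | 3544.11 | -20.16 | 47.50 | -71447.92 | 168345.19
Σ | 14944.11 |  |  | 612552.08 | 709845.19
x̄ = 612552.08 / 14944.11 = 40.99 in
ȳ = 709845.19 / 14944.11 = 47.50 in

x̄ = 40.99 in, ȳ = 47.50 in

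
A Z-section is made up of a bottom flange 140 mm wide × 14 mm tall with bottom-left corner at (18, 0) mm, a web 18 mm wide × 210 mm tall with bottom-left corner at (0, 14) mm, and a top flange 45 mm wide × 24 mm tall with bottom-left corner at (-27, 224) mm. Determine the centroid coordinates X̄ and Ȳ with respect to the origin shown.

bottom flange: A = 140 × 14 = 1960.00, centroid at (88.00, 7.00).
web: A = 18 × 210 = 3780.00, centroid at (9.00, 119.00).
top flange: A = 45 × 24 = 1080.00, centroid at (-4.50, 236.00).
ΣA = 6820.00 mm²
ΣAX̄ = (1960.00)(88.00) + (3780.00)(9.00) + (1080.00)(-4.50) = 201640.00 mm³
ΣAȲ = (1960.00)(7.00) + (3780.00)(119.00) + (1080.00)(236.00) = 718420.00 mm³
X̄ = 201640.00 / 6820.00 = 29.57 mm
Ȳ = 718420.00 / 6820.00 = 105.34 mm

X̄ = 29.57 mm, Ȳ = 105.34 mm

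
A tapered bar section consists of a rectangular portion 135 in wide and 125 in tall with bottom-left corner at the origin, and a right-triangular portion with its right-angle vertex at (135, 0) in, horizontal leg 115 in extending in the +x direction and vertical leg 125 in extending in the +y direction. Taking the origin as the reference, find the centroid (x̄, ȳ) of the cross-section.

x̄ = 99.11 in, ȳ = 56.28 in

Part | A | x̄ᵢ | ȳᵢ | A·x̄ᵢ | A·ȳᵢ
rectangular portion | 16875.00 | 67.50 | 62.50 | 1139062.50 | 1054687.50
triangular portion | 7187.50 | 173.33 | 41.67 | 1245833.33 | 299479.17
Σ | 24062.50 |  |  | 2384895.83 | 1354166.67
x̄ = 2384895.83 / 24062.50 = 99.11 in
ȳ = 1354166.67 / 24062.50 = 56.28 in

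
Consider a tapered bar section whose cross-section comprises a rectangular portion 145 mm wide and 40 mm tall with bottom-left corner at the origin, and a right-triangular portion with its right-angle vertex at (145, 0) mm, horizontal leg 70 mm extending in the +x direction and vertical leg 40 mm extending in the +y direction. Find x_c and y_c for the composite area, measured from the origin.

x_c = 91.13 mm, y_c = 18.70 mm

rectangular portion: A = 145 × 40 = 5800.00, centroid at (72.50, 20.00).
triangular portion: A = ½·70·40 = 1400.00, centroid at (168.33, 13.33).
ΣA = 7200.00 mm²
ΣAx_c = (5800.00)(72.50) + (1400.00)(168.33) = 656166.67 mm³
ΣAy_c = (5800.00)(20.00) + (1400.00)(13.33) = 134666.67 mm³
x_c = 656166.67 / 7200.00 = 91.13 mm
y_c = 134666.67 / 7200.00 = 18.70 mm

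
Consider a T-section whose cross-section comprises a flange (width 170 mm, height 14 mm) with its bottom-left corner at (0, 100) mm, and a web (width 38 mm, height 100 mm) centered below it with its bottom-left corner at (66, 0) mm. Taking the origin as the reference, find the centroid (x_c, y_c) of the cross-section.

Part | A | x̄ᵢ | ȳᵢ | A·x̄ᵢ | A·ȳᵢ
web | 3800.00 | 85.00 | 50.00 | 323000.00 | 190000.00
flange | 2380.00 | 85.00 | 107.00 | 202300.00 | 254660.00
Σ | 6180.00 |  |  | 525300.00 | 444660.00
x_c = 525300.00 / 6180.00 = 85.00 mm
y_c = 444660.00 / 6180.00 = 71.95 mm

x_c = 85.00 mm, y_c = 71.95 mm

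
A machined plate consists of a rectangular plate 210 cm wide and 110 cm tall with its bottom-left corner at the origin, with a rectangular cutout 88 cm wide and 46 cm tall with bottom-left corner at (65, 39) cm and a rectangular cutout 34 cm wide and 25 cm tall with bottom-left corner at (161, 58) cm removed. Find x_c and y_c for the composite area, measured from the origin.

plate: A = 210 × 110 = 23100.00, centroid at (105.00, 55.00).
hole 1: A = −(88 × 46) = -4048.00, centroid at (109.00, 62.00).
hole 2: A = −(34 × 25) = -850.00, centroid at (178.00, 70.50).
ΣA = 18202.00 cm²
ΣAx_c = (23100.00)(105.00) + (-4048.00)(109.00) + (-850.00)(178.00) = 1832968.00 cm³
ΣAy_c = (23100.00)(55.00) + (-4048.00)(62.00) + (-850.00)(70.50) = 959599.00 cm³
x_c = 1832968.00 / 18202.00 = 100.70 cm
y_c = 959599.00 / 18202.00 = 52.72 cm

x_c = 100.70 cm, y_c = 52.72 cm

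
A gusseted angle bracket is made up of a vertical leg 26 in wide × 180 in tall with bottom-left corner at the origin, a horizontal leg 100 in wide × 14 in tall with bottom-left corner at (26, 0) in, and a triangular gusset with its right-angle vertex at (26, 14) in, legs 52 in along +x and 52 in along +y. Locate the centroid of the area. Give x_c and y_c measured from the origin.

x_c = 30.39 in, y_c = 63.69 in

Part | A | x̄ᵢ | ȳᵢ | A·x̄ᵢ | A·ȳᵢ
vertical leg | 4680.00 | 13.00 | 90.00 | 60840.00 | 421200.00
horizontal leg | 1400.00 | 76.00 | 7.00 | 106400.00 | 9800.00
gusset | 1352.00 | 43.33 | 31.33 | 58586.67 | 42362.67
Σ | 7432.00 |  |  | 225826.67 | 473362.67
x_c = 225826.67 / 7432.00 = 30.39 in
y_c = 473362.67 / 7432.00 = 63.69 in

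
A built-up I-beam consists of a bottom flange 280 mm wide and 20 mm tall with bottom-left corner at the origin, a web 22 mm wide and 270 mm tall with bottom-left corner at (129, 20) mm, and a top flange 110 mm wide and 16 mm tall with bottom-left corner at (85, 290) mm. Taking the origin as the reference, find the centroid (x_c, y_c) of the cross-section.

bottom flange: A = 280 × 20 = 5600.00, centroid at (140.00, 10.00).
web: A = 22 × 270 = 5940.00, centroid at (140.00, 155.00).
top flange: A = 110 × 16 = 1760.00, centroid at (140.00, 298.00).
ΣA = 13300.00 mm²
ΣAx_c = (5600.00)(140.00) + (5940.00)(140.00) + (1760.00)(140.00) = 1862000.00 mm³
ΣAy_c = (5600.00)(10.00) + (5940.00)(155.00) + (1760.00)(298.00) = 1501180.00 mm³
x_c = 1862000.00 / 13300.00 = 140.00 mm
y_c = 1501180.00 / 13300.00 = 112.87 mm

x_c = 140.00 mm, y_c = 112.87 mm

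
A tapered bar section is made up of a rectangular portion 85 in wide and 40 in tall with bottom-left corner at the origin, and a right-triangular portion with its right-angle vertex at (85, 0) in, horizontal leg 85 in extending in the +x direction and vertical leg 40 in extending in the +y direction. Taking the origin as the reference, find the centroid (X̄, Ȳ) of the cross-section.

X̄ = 66.11 in, Ȳ = 17.78 in

Part | A | x̄ᵢ | ȳᵢ | A·x̄ᵢ | A·ȳᵢ
rectangular portion | 3400.00 | 42.50 | 20.00 | 144500.00 | 68000.00
triangular portion | 1700.00 | 113.33 | 13.33 | 192666.67 | 22666.67
Σ | 5100.00 |  |  | 337166.67 | 90666.67
X̄ = 337166.67 / 5100.00 = 66.11 in
Ȳ = 90666.67 / 5100.00 = 17.78 in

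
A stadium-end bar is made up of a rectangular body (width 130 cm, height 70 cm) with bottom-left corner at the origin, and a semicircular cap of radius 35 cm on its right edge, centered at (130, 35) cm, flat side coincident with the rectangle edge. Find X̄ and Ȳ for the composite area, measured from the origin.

X̄ = 78.94 cm, Ȳ = 35.00 cm

Part | A | x̄ᵢ | ȳᵢ | A·x̄ᵢ | A·ȳᵢ
rectangular body | 9100.00 | 65.00 | 35.00 | 591500.00 | 318500.00
semicircular end | 1924.23 | 144.85 | 35.00 | 278732.65 | 67347.89
Σ | 11024.23 |  |  | 870232.65 | 385847.89
X̄ = 870232.65 / 11024.23 = 78.94 cm
Ȳ = 385847.89 / 11024.23 = 35.00 cm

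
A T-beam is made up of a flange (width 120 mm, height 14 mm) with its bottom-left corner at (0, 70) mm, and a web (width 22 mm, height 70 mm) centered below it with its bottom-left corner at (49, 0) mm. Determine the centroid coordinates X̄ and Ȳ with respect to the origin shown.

web: A = 22 × 70 = 1540.00, centroid at (60.00, 35.00).
flange: A = 120 × 14 = 1680.00, centroid at (60.00, 77.00).
ΣA = 3220.00 mm², ΣAX̄ = 193200.00 mm³, ΣAȲ = 183260.00 mm³.
X̄ = 193200.00/3220.00 = 60.00 mm; Ȳ = 183260.00/3220.00 = 56.91 mm.

X̄ = 60.00 mm, Ȳ = 56.91 mm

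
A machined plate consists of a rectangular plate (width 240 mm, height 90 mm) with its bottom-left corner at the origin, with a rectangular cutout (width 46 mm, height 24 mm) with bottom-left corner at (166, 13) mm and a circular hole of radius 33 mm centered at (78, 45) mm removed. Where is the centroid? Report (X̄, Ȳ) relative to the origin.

plate: A = 240 × 90 = 21600.00, centroid at (120.00, 45.00).
hole 1: A = −(46 × 24) = -1104.00, centroid at (189.00, 25.00).
hole 2: A = −π·33² = -3421.19, centroid at (78.00, 45.00).
ΣA = 17074.81 mm², ΣAX̄ = 2116490.84 mm³, ΣAȲ = 790446.25 mm³.
X̄ = 2116490.84/17074.81 = 123.95 mm; Ȳ = 790446.25/17074.81 = 46.29 mm.

X̄ = 123.95 mm, Ȳ = 46.29 mm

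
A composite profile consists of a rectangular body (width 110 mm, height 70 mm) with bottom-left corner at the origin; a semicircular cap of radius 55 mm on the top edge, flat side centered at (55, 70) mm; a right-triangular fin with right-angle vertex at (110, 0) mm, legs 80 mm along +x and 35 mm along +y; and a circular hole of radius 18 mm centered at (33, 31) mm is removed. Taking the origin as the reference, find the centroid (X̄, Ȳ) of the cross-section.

rectangular body: A = 110 × 70 = 7700.00, centroid at (55.00, 35.00).
semicircular top: A = ½π·55² = 4751.66, centroid at (55.00, 93.34).
triangular fin: A = ½·80·35 = 1400.00, centroid at (136.67, 11.67).
hole: A = −π·18² = -1017.88, centroid at (33.00, 31.00).
ΣA = 12833.78 mm²
ΣAX̄ = (7700.00)(55.00) + (4751.66)(55.00) + (1400.00)(136.67) + (-1017.88)(33.00) = 842584.66 mm³
ΣAȲ = (7700.00)(35.00) + (4751.66)(93.34) + (1400.00)(11.67) + (-1017.88)(31.00) = 697811.97 mm³
X̄ = 842584.66 / 12833.78 = 65.65 mm
Ȳ = 697811.97 / 12833.78 = 54.37 mm

X̄ = 65.65 mm, Ȳ = 54.37 mm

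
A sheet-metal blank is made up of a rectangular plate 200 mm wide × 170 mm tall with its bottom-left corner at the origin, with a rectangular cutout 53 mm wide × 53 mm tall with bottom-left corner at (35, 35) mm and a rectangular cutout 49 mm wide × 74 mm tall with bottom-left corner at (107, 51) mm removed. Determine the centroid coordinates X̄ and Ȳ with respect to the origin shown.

X̄ = 99.78 mm, Ȳ = 87.00 mm

Part | A | x̄ᵢ | ȳᵢ | A·x̄ᵢ | A·ȳᵢ
plate | 34000.00 | 100.00 | 85.00 | 3400000.00 | 2890000.00
hole 1 | -2809.00 | 61.50 | 61.50 | -172753.50 | -172753.50
hole 2 | -3626.00 | 131.50 | 88.00 | -476819.00 | -319088.00
Σ | 27565.00 |  |  | 2750427.50 | 2398158.50
X̄ = 2750427.50 / 27565.00 = 99.78 mm
Ȳ = 2398158.50 / 27565.00 = 87.00 mm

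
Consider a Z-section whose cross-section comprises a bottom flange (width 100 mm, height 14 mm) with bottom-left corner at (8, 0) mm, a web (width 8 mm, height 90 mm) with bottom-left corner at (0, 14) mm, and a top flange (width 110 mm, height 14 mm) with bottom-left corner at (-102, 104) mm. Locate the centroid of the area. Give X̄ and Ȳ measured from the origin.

X̄ = 3.20 mm, Ȳ = 60.99 mm

bottom flange: A = 100 × 14 = 1400.00, centroid at (58.00, 7.00).
web: A = 8 × 90 = 720.00, centroid at (4.00, 59.00).
top flange: A = 110 × 14 = 1540.00, centroid at (-47.00, 111.00).
ΣA = 3660.00 mm², ΣAX̄ = 11700.00 mm³, ΣAȲ = 223220.00 mm³.
X̄ = 11700.00/3660.00 = 3.20 mm; Ȳ = 223220.00/3660.00 = 60.99 mm.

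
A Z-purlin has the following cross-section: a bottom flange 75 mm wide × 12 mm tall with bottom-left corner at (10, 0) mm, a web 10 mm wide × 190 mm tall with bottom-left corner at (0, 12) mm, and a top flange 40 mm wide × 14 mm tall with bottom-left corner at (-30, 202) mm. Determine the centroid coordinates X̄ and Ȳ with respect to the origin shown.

X̄ = 13.88 mm, Ȳ = 96.95 mm

bottom flange: A = 75 × 12 = 900.00, centroid at (47.50, 6.00).
web: A = 10 × 190 = 1900.00, centroid at (5.00, 107.00).
top flange: A = 40 × 14 = 560.00, centroid at (-10.00, 209.00).
ΣA = 3360.00 mm², ΣAX̄ = 46650.00 mm³, ΣAȲ = 325740.00 mm³.
X̄ = 46650.00/3360.00 = 13.88 mm; Ȳ = 325740.00/3360.00 = 96.95 mm.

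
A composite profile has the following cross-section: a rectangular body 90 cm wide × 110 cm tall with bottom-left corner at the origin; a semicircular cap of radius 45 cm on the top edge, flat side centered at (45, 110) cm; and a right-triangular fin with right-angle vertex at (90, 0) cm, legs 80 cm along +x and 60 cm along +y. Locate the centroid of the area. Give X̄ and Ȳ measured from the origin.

rectangular body: A = 90 × 110 = 9900.00, centroid at (45.00, 55.00).
semicircular top: A = ½π·45² = 3180.86, centroid at (45.00, 129.10).
triangular fin: A = ½·80·60 = 2400.00, centroid at (116.67, 20.00).
ΣA = 15480.86 cm², ΣAX̄ = 868638.82 cm³, ΣAȲ = 1003144.88 cm³.
X̄ = 868638.82/15480.86 = 56.11 cm; Ȳ = 1003144.88/15480.86 = 64.80 cm.

X̄ = 56.11 cm, Ȳ = 64.80 cm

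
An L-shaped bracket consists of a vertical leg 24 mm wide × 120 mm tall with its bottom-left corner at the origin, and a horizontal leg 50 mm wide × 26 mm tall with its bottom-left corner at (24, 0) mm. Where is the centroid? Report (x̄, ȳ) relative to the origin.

x̄ = 23.51 mm, ȳ = 45.38 mm

vertical leg: A = 24 × 120 = 2880.00, centroid at (12.00, 60.00).
horizontal leg: A = 50 × 26 = 1300.00, centroid at (49.00, 13.00).
ΣA = 4180.00 mm²
ΣAx̄ = (2880.00)(12.00) + (1300.00)(49.00) = 98260.00 mm³
ΣAȳ = (2880.00)(60.00) + (1300.00)(13.00) = 189700.00 mm³
x̄ = 98260.00 / 4180.00 = 23.51 mm
ȳ = 189700.00 / 4180.00 = 45.38 mm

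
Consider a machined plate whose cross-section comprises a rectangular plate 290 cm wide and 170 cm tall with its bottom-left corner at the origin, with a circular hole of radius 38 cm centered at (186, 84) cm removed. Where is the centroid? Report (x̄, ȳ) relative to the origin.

plate: A = 290 × 170 = 49300.00, centroid at (145.00, 85.00).
hole: A = −π·38² = -4536.46, centroid at (186.00, 84.00).
ΣA = 44763.54 cm², ΣAx̄ = 6304718.48 cm³, ΣAȳ = 3809437.38 cm³.
x̄ = 6304718.48/44763.54 = 140.84 cm; ȳ = 3809437.38/44763.54 = 85.10 cm.

x̄ = 140.84 cm, ȳ = 85.10 cm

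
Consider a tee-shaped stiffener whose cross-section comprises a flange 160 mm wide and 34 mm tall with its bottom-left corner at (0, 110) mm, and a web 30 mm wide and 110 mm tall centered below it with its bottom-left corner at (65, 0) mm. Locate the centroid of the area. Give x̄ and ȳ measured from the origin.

x̄ = 80.00 mm, ȳ = 99.81 mm

web: A = 30 × 110 = 3300.00, centroid at (80.00, 55.00).
flange: A = 160 × 34 = 5440.00, centroid at (80.00, 127.00).
ΣA = 8740.00 mm², ΣAx̄ = 699200.00 mm³, ΣAȳ = 872380.00 mm³.
x̄ = 699200.00/8740.00 = 80.00 mm; ȳ = 872380.00/8740.00 = 99.81 mm.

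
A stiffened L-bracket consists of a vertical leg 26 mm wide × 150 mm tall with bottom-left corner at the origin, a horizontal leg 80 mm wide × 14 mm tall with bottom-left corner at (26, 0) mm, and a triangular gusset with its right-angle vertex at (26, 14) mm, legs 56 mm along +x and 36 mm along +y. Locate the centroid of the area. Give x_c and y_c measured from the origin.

vertical leg: A = 26 × 150 = 3900.00, centroid at (13.00, 75.00).
horizontal leg: A = 80 × 14 = 1120.00, centroid at (66.00, 7.00).
gusset: A = ½·56·36 = 1008.00, centroid at (44.67, 26.00).
ΣA = 6028.00 mm²
ΣAx_c = (3900.00)(13.00) + (1120.00)(66.00) + (1008.00)(44.67) = 169644.00 mm³
ΣAy_c = (3900.00)(75.00) + (1120.00)(7.00) + (1008.00)(26.00) = 326548.00 mm³
x_c = 169644.00 / 6028.00 = 28.14 mm
y_c = 326548.00 / 6028.00 = 54.17 mm

x_c = 28.14 mm, y_c = 54.17 mm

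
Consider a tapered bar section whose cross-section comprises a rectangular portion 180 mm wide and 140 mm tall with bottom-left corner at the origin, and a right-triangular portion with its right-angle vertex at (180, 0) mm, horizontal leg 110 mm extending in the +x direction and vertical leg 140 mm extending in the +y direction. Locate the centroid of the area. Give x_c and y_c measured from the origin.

x_c = 119.65 mm, y_c = 64.54 mm

Part | A | x̄ᵢ | ȳᵢ | A·x̄ᵢ | A·ȳᵢ
rectangular portion | 25200.00 | 90.00 | 70.00 | 2268000.00 | 1764000.00
triangular portion | 7700.00 | 216.67 | 46.67 | 1668333.33 | 359333.33
Σ | 32900.00 |  |  | 3936333.33 | 2123333.33
x_c = 3936333.33 / 32900.00 = 119.65 mm
y_c = 2123333.33 / 32900.00 = 64.54 mm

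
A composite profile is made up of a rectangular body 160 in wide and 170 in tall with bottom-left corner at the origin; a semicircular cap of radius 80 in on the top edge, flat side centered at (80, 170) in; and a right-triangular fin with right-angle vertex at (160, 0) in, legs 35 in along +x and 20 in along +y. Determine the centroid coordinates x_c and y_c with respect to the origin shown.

x_c = 80.85 in, y_c = 116.07 in

rectangular body: A = 160 × 170 = 27200.00, centroid at (80.00, 85.00).
semicircular top: A = ½π·80² = 10053.10, centroid at (80.00, 203.95).
triangular fin: A = ½·35·20 = 350.00, centroid at (171.67, 6.67).
ΣA = 37603.10 in², ΣAx_c = 3040331.05 in³, ΣAy_c = 4364693.07 in³.
x_c = 3040331.05/37603.10 = 80.85 in; y_c = 4364693.07/37603.10 = 116.07 in.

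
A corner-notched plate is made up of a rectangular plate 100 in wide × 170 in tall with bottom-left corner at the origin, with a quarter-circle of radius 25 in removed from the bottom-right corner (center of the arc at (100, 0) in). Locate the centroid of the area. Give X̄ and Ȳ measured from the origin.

plate: A = 100 × 170 = 17000.00, centroid at (50.00, 85.00).
removed quarter-circle: A = −¼π·25² = -490.87, centroid at (89.39, 10.61).
ΣA = 16509.13 in², ΣAX̄ = 806120.95 in³, ΣAȲ = 1439791.67 in³.
X̄ = 806120.95/16509.13 = 48.83 in; Ȳ = 1439791.67/16509.13 = 87.21 in.

X̄ = 48.83 in, Ȳ = 87.21 in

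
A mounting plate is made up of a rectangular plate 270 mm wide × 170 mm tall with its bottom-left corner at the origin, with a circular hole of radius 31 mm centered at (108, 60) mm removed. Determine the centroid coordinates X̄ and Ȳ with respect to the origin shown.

X̄ = 136.90 mm, Ȳ = 86.76 mm

Part | A | x̄ᵢ | ȳᵢ | A·x̄ᵢ | A·ȳᵢ
plate | 45900.00 | 135.00 | 85.00 | 6196500.00 | 3901500.00
hole | -3019.07 | 108.00 | 60.00 | -326059.62 | -181144.23
Σ | 42880.93 |  |  | 5870440.38 | 3720355.77
X̄ = 5870440.38 / 42880.93 = 136.90 mm
Ȳ = 3720355.77 / 42880.93 = 86.76 mm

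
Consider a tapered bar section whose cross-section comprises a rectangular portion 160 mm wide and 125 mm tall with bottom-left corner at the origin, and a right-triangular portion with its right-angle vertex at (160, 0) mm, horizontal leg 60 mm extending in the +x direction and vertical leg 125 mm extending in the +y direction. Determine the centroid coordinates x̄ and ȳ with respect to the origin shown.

x̄ = 95.79 mm, ȳ = 59.21 mm

rectangular portion: A = 160 × 125 = 20000.00, centroid at (80.00, 62.50).
triangular portion: A = ½·60·125 = 3750.00, centroid at (180.00, 41.67).
ΣA = 23750.00 mm²
ΣAx̄ = (20000.00)(80.00) + (3750.00)(180.00) = 2275000.00 mm³
ΣAȳ = (20000.00)(62.50) + (3750.00)(41.67) = 1406250.00 mm³
x̄ = 2275000.00 / 23750.00 = 95.79 mm
ȳ = 1406250.00 / 23750.00 = 59.21 mm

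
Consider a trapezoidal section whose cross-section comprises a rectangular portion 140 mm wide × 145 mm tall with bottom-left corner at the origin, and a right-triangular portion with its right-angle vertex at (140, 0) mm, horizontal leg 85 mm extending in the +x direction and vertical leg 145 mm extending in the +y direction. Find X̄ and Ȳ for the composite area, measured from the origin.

Part | A | x̄ᵢ | ȳᵢ | A·x̄ᵢ | A·ȳᵢ
rectangular portion | 20300.00 | 70.00 | 72.50 | 1421000.00 | 1471750.00
triangular portion | 6162.50 | 168.33 | 48.33 | 1037354.17 | 297854.17
Σ | 26462.50 |  |  | 2458354.17 | 1769604.17
X̄ = 2458354.17 / 26462.50 = 92.90 mm
Ȳ = 1769604.17 / 26462.50 = 66.87 mm

X̄ = 92.90 mm, Ȳ = 66.87 mm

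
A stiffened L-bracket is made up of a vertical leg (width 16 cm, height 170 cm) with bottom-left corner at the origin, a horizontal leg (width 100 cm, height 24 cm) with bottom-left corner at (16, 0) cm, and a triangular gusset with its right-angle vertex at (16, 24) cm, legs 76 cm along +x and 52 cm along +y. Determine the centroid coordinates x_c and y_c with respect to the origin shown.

x_c = 36.90 cm, y_c = 48.15 cm

Part | A | x̄ᵢ | ȳᵢ | A·x̄ᵢ | A·ȳᵢ
vertical leg | 2720.00 | 8.00 | 85.00 | 21760.00 | 231200.00
horizontal leg | 2400.00 | 66.00 | 12.00 | 158400.00 | 28800.00
gusset | 1976.00 | 41.33 | 41.33 | 81674.67 | 81674.67
Σ | 7096.00 |  |  | 261834.67 | 341674.67
x_c = 261834.67 / 7096.00 = 36.90 cm
y_c = 341674.67 / 7096.00 = 48.15 cm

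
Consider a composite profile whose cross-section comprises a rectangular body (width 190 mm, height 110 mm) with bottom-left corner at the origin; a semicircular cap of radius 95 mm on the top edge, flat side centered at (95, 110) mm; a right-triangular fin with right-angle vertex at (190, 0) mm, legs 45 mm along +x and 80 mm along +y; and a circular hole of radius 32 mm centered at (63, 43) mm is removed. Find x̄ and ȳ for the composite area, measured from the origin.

rectangular body: A = 190 × 110 = 20900.00, centroid at (95.00, 55.00).
semicircular top: A = ½π·95² = 14176.44, centroid at (95.00, 150.32).
triangular fin: A = ½·45·80 = 1800.00, centroid at (205.00, 26.67).
hole: A = −π·32² = -3216.99, centroid at (63.00, 43.00).
ΣA = 33659.45 mm²
ΣAx̄ = (20900.00)(95.00) + (14176.44)(95.00) + (1800.00)(205.00) + (-3216.99)(63.00) = 3498591.08 mm³
ΣAȳ = (20900.00)(55.00) + (14176.44)(150.32) + (1800.00)(26.67) + (-3216.99)(43.00) = 3190160.78 mm³
x̄ = 3498591.08 / 33659.45 = 103.94 mm
ȳ = 3190160.78 / 33659.45 = 94.78 mm

x̄ = 103.94 mm, ȳ = 94.78 mm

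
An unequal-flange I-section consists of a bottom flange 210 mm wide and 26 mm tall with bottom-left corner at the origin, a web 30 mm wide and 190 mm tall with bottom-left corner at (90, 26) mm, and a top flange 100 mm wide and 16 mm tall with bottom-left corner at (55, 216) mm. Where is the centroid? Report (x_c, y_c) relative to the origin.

bottom flange: A = 210 × 26 = 5460.00, centroid at (105.00, 13.00).
web: A = 30 × 190 = 5700.00, centroid at (105.00, 121.00).
top flange: A = 100 × 16 = 1600.00, centroid at (105.00, 224.00).
ΣA = 12760.00 mm²
ΣAx_c = (5460.00)(105.00) + (5700.00)(105.00) + (1600.00)(105.00) = 1339800.00 mm³
ΣAy_c = (5460.00)(13.00) + (5700.00)(121.00) + (1600.00)(224.00) = 1119080.00 mm³
x_c = 1339800.00 / 12760.00 = 105.00 mm
y_c = 1119080.00 / 12760.00 = 87.70 mm

x_c = 105.00 mm, y_c = 87.70 mm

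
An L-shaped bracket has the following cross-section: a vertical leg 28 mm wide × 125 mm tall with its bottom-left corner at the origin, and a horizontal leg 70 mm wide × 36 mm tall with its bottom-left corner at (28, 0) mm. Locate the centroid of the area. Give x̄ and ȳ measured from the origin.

Part | A | x̄ᵢ | ȳᵢ | A·x̄ᵢ | A·ȳᵢ
vertical leg | 3500.00 | 14.00 | 62.50 | 49000.00 | 218750.00
horizontal leg | 2520.00 | 63.00 | 18.00 | 158760.00 | 45360.00
Σ | 6020.00 |  |  | 207760.00 | 264110.00
x̄ = 207760.00 / 6020.00 = 34.51 mm
ȳ = 264110.00 / 6020.00 = 43.87 mm

x̄ = 34.51 mm, ȳ = 43.87 mm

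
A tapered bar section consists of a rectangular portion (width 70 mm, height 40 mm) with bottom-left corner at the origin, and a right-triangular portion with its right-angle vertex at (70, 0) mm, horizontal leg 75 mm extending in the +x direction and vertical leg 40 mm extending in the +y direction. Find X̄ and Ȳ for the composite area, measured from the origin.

rectangular portion: A = 70 × 40 = 2800.00, centroid at (35.00, 20.00).
triangular portion: A = ½·75·40 = 1500.00, centroid at (95.00, 13.33).
ΣA = 4300.00 mm², ΣAX̄ = 240500.00 mm³, ΣAȲ = 76000.00 mm³.
X̄ = 240500.00/4300.00 = 55.93 mm; Ȳ = 76000.00/4300.00 = 17.67 mm.

X̄ = 55.93 mm, Ȳ = 17.67 mm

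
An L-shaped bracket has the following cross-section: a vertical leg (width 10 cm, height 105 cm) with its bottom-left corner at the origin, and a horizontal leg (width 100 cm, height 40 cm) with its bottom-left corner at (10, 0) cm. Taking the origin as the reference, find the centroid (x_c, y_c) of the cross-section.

Part | A | x̄ᵢ | ȳᵢ | A·x̄ᵢ | A·ȳᵢ
vertical leg | 1050.00 | 5.00 | 52.50 | 5250.00 | 55125.00
horizontal leg | 4000.00 | 60.00 | 20.00 | 240000.00 | 80000.00
Σ | 5050.00 |  |  | 245250.00 | 135125.00
x_c = 245250.00 / 5050.00 = 48.56 cm
y_c = 135125.00 / 5050.00 = 26.76 cm

x_c = 48.56 cm, y_c = 26.76 cm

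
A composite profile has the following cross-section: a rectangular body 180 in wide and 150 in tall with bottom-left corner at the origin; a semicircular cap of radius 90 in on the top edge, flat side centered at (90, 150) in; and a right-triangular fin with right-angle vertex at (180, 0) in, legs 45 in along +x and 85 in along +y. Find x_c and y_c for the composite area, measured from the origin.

x_c = 94.82 in, y_c = 107.45 in

rectangular body: A = 180 × 150 = 27000.00, centroid at (90.00, 75.00).
semicircular top: A = ½π·90² = 12723.45, centroid at (90.00, 188.20).
triangular fin: A = ½·45·85 = 1912.50, centroid at (195.00, 28.33).
ΣA = 41635.95 in²
ΣAx_c = (27000.00)(90.00) + (12723.45)(90.00) + (1912.50)(195.00) = 3948048.02 in³
ΣAy_c = (27000.00)(75.00) + (12723.45)(188.20) + (1912.50)(28.33) = 4473705.04 in³
x_c = 3948048.02 / 41635.95 = 94.82 in
y_c = 4473705.04 / 41635.95 = 107.45 in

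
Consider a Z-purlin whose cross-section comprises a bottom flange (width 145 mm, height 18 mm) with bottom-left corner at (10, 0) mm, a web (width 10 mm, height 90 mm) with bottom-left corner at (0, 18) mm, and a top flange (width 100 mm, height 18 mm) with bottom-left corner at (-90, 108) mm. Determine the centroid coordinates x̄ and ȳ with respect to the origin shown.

x̄ = 27.84 mm, ȳ = 54.76 mm

bottom flange: A = 145 × 18 = 2610.00, centroid at (82.50, 9.00).
web: A = 10 × 90 = 900.00, centroid at (5.00, 63.00).
top flange: A = 100 × 18 = 1800.00, centroid at (-40.00, 117.00).
ΣA = 5310.00 mm²
ΣAx̄ = (2610.00)(82.50) + (900.00)(5.00) + (1800.00)(-40.00) = 147825.00 mm³
ΣAȳ = (2610.00)(9.00) + (900.00)(63.00) + (1800.00)(117.00) = 290790.00 mm³
x̄ = 147825.00 / 5310.00 = 27.84 mm
ȳ = 290790.00 / 5310.00 = 54.76 mm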